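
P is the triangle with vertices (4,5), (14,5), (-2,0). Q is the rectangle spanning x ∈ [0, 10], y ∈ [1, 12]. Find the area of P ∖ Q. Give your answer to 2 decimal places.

|P| = 25, |P∩Q| = 21.2333.
|P ∖ Q| = |P| − |P∩Q| = 25 − 21.2333 = 3.77.

3.77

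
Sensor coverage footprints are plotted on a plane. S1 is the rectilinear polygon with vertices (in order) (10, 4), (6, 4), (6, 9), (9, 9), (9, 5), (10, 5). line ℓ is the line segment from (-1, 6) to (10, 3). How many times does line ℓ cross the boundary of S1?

2

The segment meets the boundary at (6.333,4), (6,4.091).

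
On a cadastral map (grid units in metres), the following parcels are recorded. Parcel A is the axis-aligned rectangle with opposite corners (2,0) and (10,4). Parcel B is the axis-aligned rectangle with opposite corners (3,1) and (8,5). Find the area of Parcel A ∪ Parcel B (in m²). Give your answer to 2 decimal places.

37.00

By inclusion–exclusion:
Individual areas: |Parcel A| = 32, |Parcel B| = 20.
|Parcel A∩Parcel B|: x∈[3,8], y∈[1,4] → 5·3 = 15.
|Parcel A ∪ Parcel B| = 52 − 15 = 37.00.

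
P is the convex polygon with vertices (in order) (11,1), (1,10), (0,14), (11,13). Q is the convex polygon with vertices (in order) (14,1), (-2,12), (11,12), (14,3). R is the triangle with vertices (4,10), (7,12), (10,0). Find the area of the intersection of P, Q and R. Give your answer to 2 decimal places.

15.94

The intersection is the polygon with vertices (6.17,6.383), (4,10), (7,12), (8.868,4.528).
By the shoelace formula its area is 15.94.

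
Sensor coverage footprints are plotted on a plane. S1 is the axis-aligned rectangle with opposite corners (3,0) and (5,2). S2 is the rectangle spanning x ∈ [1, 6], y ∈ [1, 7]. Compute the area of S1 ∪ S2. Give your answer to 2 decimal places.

32.00

By inclusion–exclusion:
Individual areas: |S1| = 4, |S2| = 30.
|S1∩S2|: x∈[3,5], y∈[1,2] → 2·1 = 2.
|S1 ∪ S2| = 34 − 2 = 32.00.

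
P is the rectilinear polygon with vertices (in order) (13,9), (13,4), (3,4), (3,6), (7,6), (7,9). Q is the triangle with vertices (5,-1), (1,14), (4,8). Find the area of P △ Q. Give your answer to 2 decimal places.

44.77

|P| = 38, |Q| = 10.5, |P∩Q| = 1.8667.
|P △ Q| = |P| + |Q| − 2·|P∩Q| = 38 + 10.5 − 3.7333 = 44.77.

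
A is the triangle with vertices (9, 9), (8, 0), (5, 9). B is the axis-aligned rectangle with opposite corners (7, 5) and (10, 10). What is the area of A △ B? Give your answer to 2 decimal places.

|A| = 18, |B| = 15, |A∩B| = 7.1111.
|A △ B| = |A| + |B| − 2·|A∩B| = 18 + 15 − 14.2222 = 18.78.

18.78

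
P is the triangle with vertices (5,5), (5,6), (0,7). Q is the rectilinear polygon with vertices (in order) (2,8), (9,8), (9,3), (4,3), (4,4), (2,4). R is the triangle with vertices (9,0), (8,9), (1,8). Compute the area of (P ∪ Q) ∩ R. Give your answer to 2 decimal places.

23.94

The region (P ∪ Q) ∩ R is the polygon with vertices (2,8), (8.111,8), (8.667,3), (6,3), (2,7).
By the shoelace formula its area is 23.94.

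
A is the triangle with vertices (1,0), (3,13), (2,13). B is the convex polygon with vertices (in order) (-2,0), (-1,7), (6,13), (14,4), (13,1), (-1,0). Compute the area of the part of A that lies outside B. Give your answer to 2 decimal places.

2.90

|A| = 6.5, |A∩B| = 3.6011.
|A ∖ B| = |A| − |A∩B| = 6.5 − 3.6011 = 2.90.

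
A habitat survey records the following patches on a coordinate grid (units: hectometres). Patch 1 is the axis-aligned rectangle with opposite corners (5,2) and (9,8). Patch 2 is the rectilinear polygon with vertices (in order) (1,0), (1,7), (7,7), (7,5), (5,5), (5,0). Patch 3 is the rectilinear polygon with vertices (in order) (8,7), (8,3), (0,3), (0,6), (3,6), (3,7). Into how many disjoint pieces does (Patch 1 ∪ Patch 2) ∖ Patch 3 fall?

(Patch 1 ∪ Patch 2) ∖ Patch 3 splits into 2 disjoint pieces (area 24, area 2).

2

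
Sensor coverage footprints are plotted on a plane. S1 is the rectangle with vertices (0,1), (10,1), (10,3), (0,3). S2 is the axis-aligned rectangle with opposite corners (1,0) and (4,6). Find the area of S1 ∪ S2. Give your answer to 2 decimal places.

32.00

By inclusion–exclusion:
Individual areas: |S1| = 20, |S2| = 18.
|S1∩S2|: x∈[1,4], y∈[1,3] → 3·2 = 6.
|S1 ∪ S2| = 38 − 6 = 32.00.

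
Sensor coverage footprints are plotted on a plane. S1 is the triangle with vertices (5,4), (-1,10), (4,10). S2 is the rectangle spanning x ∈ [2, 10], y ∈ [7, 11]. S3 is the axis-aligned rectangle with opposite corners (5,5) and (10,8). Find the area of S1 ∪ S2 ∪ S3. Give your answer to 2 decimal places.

By inclusion–exclusion:
Individual areas: |S1| = 15, |S2| = 32, |S3| = 15.
|S1∩S2| = 6.75.
|S1∩S3| = 0.
|S2∩S3|: x∈[5,10], y∈[7,8] → 5·1 = 5.
|S1∩S2∩S3| = 0.
|S1 ∪ S2 ∪ S3| = 62 − 11.75 + 0 = 50.25.

50.25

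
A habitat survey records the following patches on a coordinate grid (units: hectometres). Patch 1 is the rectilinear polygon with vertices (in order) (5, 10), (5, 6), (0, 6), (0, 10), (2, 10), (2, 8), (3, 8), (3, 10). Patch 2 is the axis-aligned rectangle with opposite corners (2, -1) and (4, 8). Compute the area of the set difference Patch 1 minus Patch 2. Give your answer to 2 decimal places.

14.00

|Patch 1| = 18, |Patch 1∩Patch 2| = 4.
|Patch 1 ∖ Patch 2| = |Patch 1| − |Patch 1∩Patch 2| = 18 − 4 = 14.00.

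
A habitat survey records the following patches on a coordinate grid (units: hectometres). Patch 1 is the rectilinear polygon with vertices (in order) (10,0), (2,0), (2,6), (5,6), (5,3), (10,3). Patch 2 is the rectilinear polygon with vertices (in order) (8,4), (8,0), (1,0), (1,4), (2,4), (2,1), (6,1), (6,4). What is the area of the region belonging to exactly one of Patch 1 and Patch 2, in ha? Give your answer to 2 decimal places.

29.00

|Patch 1| = 33, |Patch 2| = 16, |Patch 1∩Patch 2| = 10.
|Patch 1 △ Patch 2| = |Patch 1| + |Patch 2| − 2·|Patch 1∩Patch 2| = 33 + 16 − 20 = 29.00.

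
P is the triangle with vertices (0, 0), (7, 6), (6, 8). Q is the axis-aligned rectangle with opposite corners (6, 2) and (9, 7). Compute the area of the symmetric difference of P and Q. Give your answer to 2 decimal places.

|P| = 10, |Q| = 15, |P∩Q| = 1.1786.
|P △ Q| = |P| + |Q| − 2·|P∩Q| = 10 + 15 − 2.3571 = 22.64.

22.64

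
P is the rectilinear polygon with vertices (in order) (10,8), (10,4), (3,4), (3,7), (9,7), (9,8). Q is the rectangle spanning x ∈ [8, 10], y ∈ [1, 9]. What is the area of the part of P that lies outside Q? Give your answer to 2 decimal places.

15.00

|P| = 22, |P∩Q| = 7.
|P ∖ Q| = |P| − |P∩Q| = 22 − 7 = 15.00.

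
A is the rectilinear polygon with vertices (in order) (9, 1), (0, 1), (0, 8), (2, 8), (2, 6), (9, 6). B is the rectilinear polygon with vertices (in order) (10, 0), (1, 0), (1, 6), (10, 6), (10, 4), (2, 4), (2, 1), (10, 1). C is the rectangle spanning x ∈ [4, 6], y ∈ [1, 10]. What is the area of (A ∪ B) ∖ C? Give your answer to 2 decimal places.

50.00

|A ∪ B| = 60.
|(A ∪ B) ∩ C| = 10.
|(A ∪ B) ∖ C| = 60 − 10 = 50.00.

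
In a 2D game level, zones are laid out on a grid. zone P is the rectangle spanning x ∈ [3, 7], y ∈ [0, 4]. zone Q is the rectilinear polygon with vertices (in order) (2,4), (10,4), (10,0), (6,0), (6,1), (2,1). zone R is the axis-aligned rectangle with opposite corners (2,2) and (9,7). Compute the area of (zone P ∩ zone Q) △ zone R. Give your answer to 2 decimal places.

|zone P ∩ zone Q| = 13.
|(zone P ∩ zone Q) ∩ zone R| = 8.
|(zone P ∩ zone Q) △ zone R| = 13 + 35 − 16 = 32.00.

32.00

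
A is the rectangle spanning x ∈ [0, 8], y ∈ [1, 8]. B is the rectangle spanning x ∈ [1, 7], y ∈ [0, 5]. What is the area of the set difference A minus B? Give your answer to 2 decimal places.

|A∩B|: x∈[1,7], y∈[1,5] → 6·4 = 24.
|A| = 56.
|A ∖ B| = |A| − |A∩B| = 56 − 24 = 32.00.

32.00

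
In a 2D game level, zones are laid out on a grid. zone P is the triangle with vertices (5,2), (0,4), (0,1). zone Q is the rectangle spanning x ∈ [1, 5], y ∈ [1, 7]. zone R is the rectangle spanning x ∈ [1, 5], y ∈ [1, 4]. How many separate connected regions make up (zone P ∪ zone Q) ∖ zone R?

(zone P ∪ zone Q) ∖ zone R splits into 2 disjoint pieces (area 2.7, area 12).

2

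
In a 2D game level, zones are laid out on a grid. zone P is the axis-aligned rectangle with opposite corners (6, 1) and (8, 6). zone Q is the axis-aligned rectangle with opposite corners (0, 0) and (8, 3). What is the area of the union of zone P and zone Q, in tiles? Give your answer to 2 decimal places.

By inclusion–exclusion:
Individual areas: |zone P| = 10, |zone Q| = 24.
|zone P∩zone Q|: x∈[6,8], y∈[1,3] → 2·2 = 4.
|zone P ∪ zone Q| = 34 − 4 = 30.00.

30.00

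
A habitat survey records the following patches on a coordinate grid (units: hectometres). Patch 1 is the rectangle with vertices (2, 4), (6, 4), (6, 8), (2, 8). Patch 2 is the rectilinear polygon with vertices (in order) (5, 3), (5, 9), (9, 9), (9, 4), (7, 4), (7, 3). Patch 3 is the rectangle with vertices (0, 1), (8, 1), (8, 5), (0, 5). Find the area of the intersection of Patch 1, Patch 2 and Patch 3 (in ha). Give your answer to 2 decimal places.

The intersection is the polygon with vertices (6,4), (5,4), (5,5), (6,5).
By the shoelace formula its area is 1.00.

1.00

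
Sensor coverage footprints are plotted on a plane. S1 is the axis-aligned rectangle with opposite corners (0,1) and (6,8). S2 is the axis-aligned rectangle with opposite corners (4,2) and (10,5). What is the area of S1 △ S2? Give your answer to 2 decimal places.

|S1∩S2|: x∈[4,6], y∈[2,5] → 2·3 = 6.
|S1 △ S2| = |S1| + |S2| − 2·|S1∩S2| = 42 + 18 − 12 = 48.00.

48.00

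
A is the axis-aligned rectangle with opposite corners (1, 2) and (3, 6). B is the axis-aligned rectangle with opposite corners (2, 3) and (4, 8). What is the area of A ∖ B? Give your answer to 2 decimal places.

5.00

|A∩B|: x∈[2,3], y∈[3,6] → 1·3 = 3.
|A| = 8.
|A ∖ B| = |A| − |A∩B| = 8 − 3 = 5.00.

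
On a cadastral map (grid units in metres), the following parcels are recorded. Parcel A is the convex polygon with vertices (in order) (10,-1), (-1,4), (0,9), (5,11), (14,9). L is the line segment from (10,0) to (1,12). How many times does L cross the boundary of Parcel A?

1

The segment meets the boundary at (2.5,10).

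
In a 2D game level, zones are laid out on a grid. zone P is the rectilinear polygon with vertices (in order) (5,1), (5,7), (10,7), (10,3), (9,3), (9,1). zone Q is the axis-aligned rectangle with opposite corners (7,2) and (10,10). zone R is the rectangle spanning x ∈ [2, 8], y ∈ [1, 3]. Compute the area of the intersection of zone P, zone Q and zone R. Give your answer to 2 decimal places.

1.00

The intersection is the polygon with vertices (7,2), (7,3), (8,3), (8,2).
By the shoelace formula its area is 1.00.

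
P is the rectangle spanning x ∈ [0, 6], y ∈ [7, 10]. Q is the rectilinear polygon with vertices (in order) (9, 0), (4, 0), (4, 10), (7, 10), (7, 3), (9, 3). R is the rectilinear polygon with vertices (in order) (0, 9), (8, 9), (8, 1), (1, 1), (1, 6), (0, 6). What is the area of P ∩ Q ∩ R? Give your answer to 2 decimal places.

The intersection is the polygon with vertices (4,7), (4,9), (6,9), (6,7).
By the shoelace formula its area is 4.00.

4.00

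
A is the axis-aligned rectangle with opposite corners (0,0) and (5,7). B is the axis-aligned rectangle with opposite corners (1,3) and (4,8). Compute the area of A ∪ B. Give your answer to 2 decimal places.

38.00

By inclusion–exclusion:
Individual areas: |A| = 35, |B| = 15.
|A∩B|: x∈[1,4], y∈[3,7] → 3·4 = 12.
|A ∪ B| = 50 − 12 = 38.00.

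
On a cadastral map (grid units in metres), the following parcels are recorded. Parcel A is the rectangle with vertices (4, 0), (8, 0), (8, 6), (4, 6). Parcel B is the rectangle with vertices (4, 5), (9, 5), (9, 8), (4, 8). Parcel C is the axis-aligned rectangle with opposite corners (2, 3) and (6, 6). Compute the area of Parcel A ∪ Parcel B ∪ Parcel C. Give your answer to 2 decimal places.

By inclusion–exclusion:
Individual areas: |Parcel A| = 24, |Parcel B| = 15, |Parcel C| = 12.
|Parcel A∩Parcel B|: x∈[4,8], y∈[5,6] → 4·1 = 4.
|Parcel A∩Parcel C|: x∈[4,6], y∈[3,6] → 2·3 = 6.
|Parcel B∩Parcel C|: x∈[4,6], y∈[5,6] → 2·1 = 2.
|Parcel A∩Parcel B∩Parcel C| = 2.
|Parcel A ∪ Parcel B ∪ Parcel C| = 51 − 12 + 2 = 41.00.

41.00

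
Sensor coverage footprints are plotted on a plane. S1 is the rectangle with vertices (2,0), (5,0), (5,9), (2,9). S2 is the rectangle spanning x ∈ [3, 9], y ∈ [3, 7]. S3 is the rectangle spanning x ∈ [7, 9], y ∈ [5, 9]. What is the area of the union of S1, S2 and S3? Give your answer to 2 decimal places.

By inclusion–exclusion:
Individual areas: |S1| = 27, |S2| = 24, |S3| = 8.
|S1∩S2|: x∈[3,5], y∈[3,7] → 2·4 = 8.
|S1∩S3| = 0 (no overlap).
|S2∩S3|: x∈[7,9], y∈[5,7] → 2·2 = 4.
|S1∩S2∩S3| = 0.
|S1 ∪ S2 ∪ S3| = 59 − 12 + 0 = 47.00.

47.00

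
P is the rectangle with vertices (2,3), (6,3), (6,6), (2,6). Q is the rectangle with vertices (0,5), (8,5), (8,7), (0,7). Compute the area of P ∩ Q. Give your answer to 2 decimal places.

4.00

|P∩Q|: x∈[2,6], y∈[5,6] → 4·1 = 4.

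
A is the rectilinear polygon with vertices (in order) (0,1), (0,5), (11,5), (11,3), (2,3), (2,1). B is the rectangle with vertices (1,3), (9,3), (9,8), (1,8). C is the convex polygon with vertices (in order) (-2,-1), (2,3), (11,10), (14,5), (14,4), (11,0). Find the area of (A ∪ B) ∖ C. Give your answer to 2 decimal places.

25.07

|A ∪ B| = 50.
|(A ∪ B) ∩ C| = 24.9286.
|(A ∪ B) ∖ C| = 50 − 24.9286 = 25.07.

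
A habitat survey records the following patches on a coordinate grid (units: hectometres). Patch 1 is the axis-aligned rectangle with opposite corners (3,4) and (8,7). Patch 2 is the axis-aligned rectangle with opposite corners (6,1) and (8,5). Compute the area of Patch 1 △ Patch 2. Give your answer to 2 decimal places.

|Patch 1∩Patch 2|: x∈[6,8], y∈[4,5] → 2·1 = 2.
|Patch 1 △ Patch 2| = |Patch 1| + |Patch 2| − 2·|Patch 1∩Patch 2| = 15 + 8 − 4 = 19.00.

19.00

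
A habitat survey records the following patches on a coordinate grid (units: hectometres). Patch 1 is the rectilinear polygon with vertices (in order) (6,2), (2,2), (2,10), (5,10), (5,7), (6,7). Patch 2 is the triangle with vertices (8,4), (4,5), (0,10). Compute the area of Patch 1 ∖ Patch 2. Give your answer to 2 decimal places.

|Patch 1| = 29, |Patch 1∩Patch 2| = 6.
|Patch 1 ∖ Patch 2| = |Patch 1| − |Patch 1∩Patch 2| = 29 − 6 = 23.00.

23.00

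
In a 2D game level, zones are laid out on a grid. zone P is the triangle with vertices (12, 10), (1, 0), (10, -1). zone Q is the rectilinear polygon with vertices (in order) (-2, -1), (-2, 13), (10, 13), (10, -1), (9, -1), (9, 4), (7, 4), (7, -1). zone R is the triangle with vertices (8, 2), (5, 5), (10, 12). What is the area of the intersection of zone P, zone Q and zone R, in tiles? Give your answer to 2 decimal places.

5.41

The intersection is the polygon with vertices (9.067,7.333), (8.4,4), (7,4), (7,3), (5.714,4.286).
By the shoelace formula its area is 5.41.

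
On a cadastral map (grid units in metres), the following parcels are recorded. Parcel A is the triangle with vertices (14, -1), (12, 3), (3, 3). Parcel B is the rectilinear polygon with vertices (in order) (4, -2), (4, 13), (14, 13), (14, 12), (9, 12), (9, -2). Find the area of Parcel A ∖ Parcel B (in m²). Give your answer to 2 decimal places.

11.64

|Parcel A| = 18, |Parcel A∩Parcel B| = 6.3636.
|Parcel A ∖ Parcel B| = |Parcel A| − |Parcel A∩Parcel B| = 18 − 6.3636 = 11.64.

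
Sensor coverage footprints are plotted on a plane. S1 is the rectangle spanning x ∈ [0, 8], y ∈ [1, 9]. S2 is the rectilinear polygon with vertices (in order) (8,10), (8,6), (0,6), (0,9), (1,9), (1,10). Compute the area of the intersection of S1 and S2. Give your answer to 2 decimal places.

The intersection is the polygon with vertices (8,6), (0,6), (0,9), (1,9), (8,9).
By the shoelace formula its area is 24.00.

24.00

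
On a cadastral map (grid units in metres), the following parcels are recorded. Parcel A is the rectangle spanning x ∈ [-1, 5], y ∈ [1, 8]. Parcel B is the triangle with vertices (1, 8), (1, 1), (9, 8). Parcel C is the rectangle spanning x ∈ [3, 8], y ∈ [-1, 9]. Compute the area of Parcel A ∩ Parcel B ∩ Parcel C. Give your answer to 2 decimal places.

The intersection is the polygon with vertices (3,2.75), (3,8), (5,8), (5,4.5).
By the shoelace formula its area is 8.75.

8.75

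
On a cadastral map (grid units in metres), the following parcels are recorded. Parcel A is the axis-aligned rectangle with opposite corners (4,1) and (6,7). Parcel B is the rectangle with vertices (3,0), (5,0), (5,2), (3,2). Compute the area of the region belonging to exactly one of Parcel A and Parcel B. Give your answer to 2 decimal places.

|Parcel A∩Parcel B|: x∈[4,5], y∈[1,2] → 1·1 = 1.
|Parcel A △ Parcel B| = |Parcel A| + |Parcel B| − 2·|Parcel A∩Parcel B| = 12 + 4 − 2 = 14.00.

14.00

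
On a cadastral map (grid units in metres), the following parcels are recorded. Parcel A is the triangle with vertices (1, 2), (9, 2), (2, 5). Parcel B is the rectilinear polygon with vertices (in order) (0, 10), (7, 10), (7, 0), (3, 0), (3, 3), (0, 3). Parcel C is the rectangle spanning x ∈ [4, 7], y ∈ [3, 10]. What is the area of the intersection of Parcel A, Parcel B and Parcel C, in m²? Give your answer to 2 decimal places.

1.52

The intersection is the polygon with vertices (6.667,3), (4,3), (4,4.143).
By the shoelace formula its area is 1.52.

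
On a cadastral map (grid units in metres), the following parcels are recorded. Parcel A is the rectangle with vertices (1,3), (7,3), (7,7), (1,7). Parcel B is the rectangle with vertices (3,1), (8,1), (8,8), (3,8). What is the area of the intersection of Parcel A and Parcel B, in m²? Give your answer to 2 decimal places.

16.00

|Parcel A∩Parcel B|: x∈[3,7], y∈[3,7] → 4·4 = 16.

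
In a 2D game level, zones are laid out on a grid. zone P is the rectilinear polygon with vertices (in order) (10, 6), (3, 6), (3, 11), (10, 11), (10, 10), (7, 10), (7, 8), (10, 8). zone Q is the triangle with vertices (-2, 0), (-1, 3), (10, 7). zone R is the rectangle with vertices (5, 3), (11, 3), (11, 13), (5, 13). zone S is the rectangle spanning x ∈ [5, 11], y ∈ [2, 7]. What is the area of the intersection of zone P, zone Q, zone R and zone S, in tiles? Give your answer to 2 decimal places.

The intersection is the polygon with vertices (8.286,6), (7.25,6), (10,7).
By the shoelace formula its area is 0.52.

0.52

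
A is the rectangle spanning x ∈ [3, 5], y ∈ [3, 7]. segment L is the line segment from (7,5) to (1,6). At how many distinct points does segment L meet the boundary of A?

2

The segment meets the boundary at (3,5.667), (5,5.333).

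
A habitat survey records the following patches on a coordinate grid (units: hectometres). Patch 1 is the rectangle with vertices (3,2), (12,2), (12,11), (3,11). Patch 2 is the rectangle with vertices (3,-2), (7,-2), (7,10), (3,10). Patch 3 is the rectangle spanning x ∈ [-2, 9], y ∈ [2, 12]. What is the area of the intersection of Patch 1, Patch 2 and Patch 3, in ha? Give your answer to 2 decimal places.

32.00

The intersection is the polygon with vertices (7,10), (7,2), (3,2), (3,10).
By the shoelace formula its area is 32.00.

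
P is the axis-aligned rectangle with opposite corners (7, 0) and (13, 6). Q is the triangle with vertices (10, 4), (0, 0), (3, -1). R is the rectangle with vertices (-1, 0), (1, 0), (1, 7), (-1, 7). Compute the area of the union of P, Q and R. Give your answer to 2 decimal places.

59.39

By inclusion–exclusion:
Individual areas: |P| = 36, |Q| = 11, |R| = 14.
|P∩Q| = 1.4143.
|P∩R| = 0 (no overlap).
|Q∩R| = 0.2.
|P∩Q∩R| = 0.
|P ∪ Q ∪ R| = 61 − 1.6143 + 0 = 59.39.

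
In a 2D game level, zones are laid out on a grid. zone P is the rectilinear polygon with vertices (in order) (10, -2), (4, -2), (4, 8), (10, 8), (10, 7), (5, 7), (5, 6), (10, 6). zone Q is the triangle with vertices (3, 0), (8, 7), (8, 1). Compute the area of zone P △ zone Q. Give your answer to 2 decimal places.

|zone P| = 55, |zone Q| = 15, |zone P∩zone Q| = 14.0429.
|zone P △ zone Q| = |zone P| + |zone Q| − 2·|zone P∩zone Q| = 55 + 15 − 28.0857 = 41.91.

41.91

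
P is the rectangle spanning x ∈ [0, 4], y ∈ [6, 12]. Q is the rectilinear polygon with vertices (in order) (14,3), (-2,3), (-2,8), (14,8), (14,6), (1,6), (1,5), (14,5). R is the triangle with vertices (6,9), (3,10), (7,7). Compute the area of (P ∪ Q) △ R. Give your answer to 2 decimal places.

|P ∪ Q| = 83.
|(P ∪ Q) ∩ R| = 0.625.
|(P ∪ Q) △ R| = 83 + 2.5 − 1.25 = 84.25.

84.25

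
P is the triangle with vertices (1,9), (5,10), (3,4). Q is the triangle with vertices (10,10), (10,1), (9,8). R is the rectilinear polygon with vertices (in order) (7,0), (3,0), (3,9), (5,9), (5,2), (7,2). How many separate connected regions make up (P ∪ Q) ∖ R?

2

(P ∪ Q) ∖ R splits into 2 disjoint pieces (area 6.8333, area 4.5).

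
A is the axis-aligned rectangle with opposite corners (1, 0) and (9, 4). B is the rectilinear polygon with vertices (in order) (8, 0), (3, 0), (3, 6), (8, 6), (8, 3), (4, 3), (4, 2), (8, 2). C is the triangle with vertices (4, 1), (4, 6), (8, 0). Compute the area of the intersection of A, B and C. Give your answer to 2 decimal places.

6.33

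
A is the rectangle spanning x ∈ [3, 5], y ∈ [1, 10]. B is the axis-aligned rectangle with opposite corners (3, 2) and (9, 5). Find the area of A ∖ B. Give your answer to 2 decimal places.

12.00

|A∩B|: x∈[3,5], y∈[2,5] → 2·3 = 6.
|A| = 18.
|A ∖ B| = |A| − |A∩B| = 18 − 6 = 12.00.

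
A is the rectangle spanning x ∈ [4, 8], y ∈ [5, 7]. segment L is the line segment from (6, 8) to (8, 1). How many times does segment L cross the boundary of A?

The segment meets the boundary at (6.857,5), (6.286,7).

2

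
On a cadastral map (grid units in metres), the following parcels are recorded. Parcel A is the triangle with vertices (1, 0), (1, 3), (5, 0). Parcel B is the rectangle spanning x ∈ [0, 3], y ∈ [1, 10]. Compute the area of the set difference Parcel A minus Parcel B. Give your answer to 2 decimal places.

3.50

|Parcel A| = 6, |Parcel A∩Parcel B| = 2.5.
|Parcel A ∖ Parcel B| = |Parcel A| − |Parcel A∩Parcel B| = 6 − 2.5 = 3.50.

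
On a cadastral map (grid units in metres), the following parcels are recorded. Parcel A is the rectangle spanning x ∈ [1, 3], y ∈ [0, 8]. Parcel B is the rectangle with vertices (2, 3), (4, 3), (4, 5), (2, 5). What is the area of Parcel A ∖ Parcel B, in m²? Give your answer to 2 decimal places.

14.00

|Parcel A∩Parcel B|: x∈[2,3], y∈[3,5] → 1·2 = 2.
|Parcel A| = 16.
|Parcel A ∖ Parcel B| = |Parcel A| − |Parcel A∩Parcel B| = 16 − 2 = 14.00.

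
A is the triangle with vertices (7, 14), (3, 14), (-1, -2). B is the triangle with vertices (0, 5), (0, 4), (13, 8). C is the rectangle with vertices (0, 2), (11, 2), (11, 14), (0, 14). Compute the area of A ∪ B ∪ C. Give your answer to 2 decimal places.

By inclusion–exclusion:
Individual areas: |A| = 32, |B| = 6.5, |C| = 132.
|A∩B| = 1.6857.
|A∩C| = 30.
|B∩C| = 6.3462.
|A∩B∩C| = 1.6857.
|A ∪ B ∪ C| = 170.5 − 38.0319 + 1.6857 = 134.15.

134.15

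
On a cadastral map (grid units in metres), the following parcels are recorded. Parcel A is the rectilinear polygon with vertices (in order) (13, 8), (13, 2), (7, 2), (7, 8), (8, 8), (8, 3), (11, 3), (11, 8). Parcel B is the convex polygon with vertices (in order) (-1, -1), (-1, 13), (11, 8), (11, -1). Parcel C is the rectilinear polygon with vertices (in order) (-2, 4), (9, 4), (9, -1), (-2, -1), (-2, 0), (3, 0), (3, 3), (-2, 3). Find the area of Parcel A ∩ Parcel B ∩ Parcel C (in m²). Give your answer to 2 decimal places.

The intersection is the polygon with vertices (7,4), (8,4), (8,3), (9,3), (9,2), (7,2).
By the shoelace formula its area is 3.00.

3.00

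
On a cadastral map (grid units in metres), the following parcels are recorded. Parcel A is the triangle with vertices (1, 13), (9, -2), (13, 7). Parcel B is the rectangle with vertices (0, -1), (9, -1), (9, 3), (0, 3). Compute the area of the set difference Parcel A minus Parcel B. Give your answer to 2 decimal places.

59.60

|Parcel A| = 66, |Parcel A∩Parcel B| = 6.4.
|Parcel A ∖ Parcel B| = |Parcel A| − |Parcel A∩Parcel B| = 66 − 6.4 = 59.60.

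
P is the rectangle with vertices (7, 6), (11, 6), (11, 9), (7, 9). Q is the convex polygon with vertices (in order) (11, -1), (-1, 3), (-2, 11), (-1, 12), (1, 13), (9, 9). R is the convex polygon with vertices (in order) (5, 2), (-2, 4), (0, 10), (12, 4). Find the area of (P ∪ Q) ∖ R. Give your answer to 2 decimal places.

|P ∪ Q| = 118.6.
|(P ∪ Q) ∩ R| = 53.3997.
|(P ∪ Q) ∖ R| = 118.6 − 53.3997 = 65.20.

65.20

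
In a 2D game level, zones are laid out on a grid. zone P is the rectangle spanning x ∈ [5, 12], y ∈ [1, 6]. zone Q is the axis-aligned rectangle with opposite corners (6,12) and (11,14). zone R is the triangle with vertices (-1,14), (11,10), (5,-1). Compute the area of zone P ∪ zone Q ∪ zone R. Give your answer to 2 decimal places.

110.73

By inclusion–exclusion:
Individual areas: |zone P| = 35, |zone Q| = 10, |zone R| = 78.
|zone P∩zone Q| = 0 (no overlap).
|zone P∩zone R| = 12.2727.
|zone Q∩zone R| = 0.
|zone P∩zone Q∩zone R| = 0.
|zone P ∪ zone Q ∪ zone R| = 123 − 12.2727 + 0 = 110.73.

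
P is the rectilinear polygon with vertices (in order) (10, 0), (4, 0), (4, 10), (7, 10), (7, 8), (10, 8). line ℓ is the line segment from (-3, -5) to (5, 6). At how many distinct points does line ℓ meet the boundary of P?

1

The segment meets the boundary at (4,4.625).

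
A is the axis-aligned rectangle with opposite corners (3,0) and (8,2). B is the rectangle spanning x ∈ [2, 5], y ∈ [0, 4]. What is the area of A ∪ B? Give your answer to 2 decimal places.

By inclusion–exclusion:
Individual areas: |A| = 10, |B| = 12.
|A∩B|: x∈[3,5], y∈[0,2] → 2·2 = 4.
|A ∪ B| = 22 − 4 = 18.00.

18.00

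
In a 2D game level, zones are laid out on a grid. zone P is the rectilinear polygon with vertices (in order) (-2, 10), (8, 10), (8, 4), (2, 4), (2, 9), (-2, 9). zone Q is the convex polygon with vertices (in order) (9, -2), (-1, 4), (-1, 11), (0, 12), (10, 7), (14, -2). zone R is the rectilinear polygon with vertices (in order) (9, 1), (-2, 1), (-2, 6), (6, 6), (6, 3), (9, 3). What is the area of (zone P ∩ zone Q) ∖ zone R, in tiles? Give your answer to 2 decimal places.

|zone P ∩ zone Q| = 35.
|(zone P ∩ zone Q) ∩ zone R| = 8.
|(zone P ∩ zone Q) ∖ zone R| = 35 − 8 = 27.00.

27.00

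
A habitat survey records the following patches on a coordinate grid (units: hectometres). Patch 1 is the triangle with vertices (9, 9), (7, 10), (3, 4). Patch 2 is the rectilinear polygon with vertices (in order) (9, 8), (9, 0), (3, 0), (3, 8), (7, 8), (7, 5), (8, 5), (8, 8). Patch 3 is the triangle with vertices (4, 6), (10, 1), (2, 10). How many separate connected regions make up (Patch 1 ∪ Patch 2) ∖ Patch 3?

2

(Patch 1 ∪ Patch 2) ∖ Patch 3 splits into 2 disjoint pieces (area 16.3403, area 26.5833).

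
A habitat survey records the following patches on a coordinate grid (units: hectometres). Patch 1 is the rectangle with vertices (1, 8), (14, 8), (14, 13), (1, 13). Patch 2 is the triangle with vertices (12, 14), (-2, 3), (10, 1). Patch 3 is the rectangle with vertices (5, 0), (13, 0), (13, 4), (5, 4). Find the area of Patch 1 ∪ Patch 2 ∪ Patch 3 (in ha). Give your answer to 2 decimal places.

143.81

By inclusion–exclusion:
Individual areas: |Patch 1| = 65, |Patch 2| = 80, |Patch 3| = 32.
|Patch 1∩Patch 2| = 19.5804.
|Patch 1∩Patch 3| = 0 (no overlap).
|Patch 2∩Patch 3| = 13.609.
|Patch 1∩Patch 2∩Patch 3| = 0.
|Patch 1 ∪ Patch 2 ∪ Patch 3| = 177 − 33.1894 + 0 = 143.81.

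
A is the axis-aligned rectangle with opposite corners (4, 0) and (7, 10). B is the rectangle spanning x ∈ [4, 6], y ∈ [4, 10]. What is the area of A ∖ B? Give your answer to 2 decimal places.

|A∩B|: x∈[4,6], y∈[4,10] → 2·6 = 12.
|A| = 30.
|A ∖ B| = |A| − |A∩B| = 30 − 12 = 18.00.

18.00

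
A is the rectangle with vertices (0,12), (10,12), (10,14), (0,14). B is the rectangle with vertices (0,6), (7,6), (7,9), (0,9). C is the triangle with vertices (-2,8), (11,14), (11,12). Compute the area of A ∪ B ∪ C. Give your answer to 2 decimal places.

51.20

By inclusion–exclusion:
Individual areas: |A| = 20, |B| = 21, |C| = 13.
|A∩B| = 0 (no overlap).
|A∩C| = 2.5641.
|B∩C| = 0.234.
|A∩B∩C| = 0.
|A ∪ B ∪ C| = 54 − 2.7981 + 0 = 51.20.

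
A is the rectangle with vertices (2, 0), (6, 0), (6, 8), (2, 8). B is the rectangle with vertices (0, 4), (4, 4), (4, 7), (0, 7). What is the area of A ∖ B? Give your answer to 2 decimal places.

26.00

|A∩B|: x∈[2,4], y∈[4,7] → 2·3 = 6.
|A| = 32.
|A ∖ B| = |A| − |A∩B| = 32 − 6 = 26.00.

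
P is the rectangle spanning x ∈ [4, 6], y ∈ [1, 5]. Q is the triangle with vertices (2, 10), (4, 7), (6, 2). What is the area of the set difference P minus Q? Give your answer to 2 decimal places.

|P| = 8, |P∩Q| = 0.45.
|P ∖ Q| = |P| − |P∩Q| = 8 − 0.45 = 7.55.

7.55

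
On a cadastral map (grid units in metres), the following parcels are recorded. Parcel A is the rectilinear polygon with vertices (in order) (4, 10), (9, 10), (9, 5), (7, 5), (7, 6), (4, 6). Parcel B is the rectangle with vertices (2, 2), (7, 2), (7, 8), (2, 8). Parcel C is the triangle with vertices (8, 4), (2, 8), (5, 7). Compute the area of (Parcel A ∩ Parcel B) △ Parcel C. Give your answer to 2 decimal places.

|Parcel A ∩ Parcel B| = 6.
|(Parcel A ∩ Parcel B) ∩ Parcel C| = 1.3333.
|(Parcel A ∩ Parcel B) △ Parcel C| = 6 + 3 − 2.6667 = 6.33.

6.33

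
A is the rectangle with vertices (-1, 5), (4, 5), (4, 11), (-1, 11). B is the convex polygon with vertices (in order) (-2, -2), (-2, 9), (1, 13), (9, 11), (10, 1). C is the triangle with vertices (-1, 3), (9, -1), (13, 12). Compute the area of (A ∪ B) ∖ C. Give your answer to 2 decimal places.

|A ∪ B| = 141.1667.
|(A ∪ B) ∩ C| = 54.5946.
|(A ∪ B) ∖ C| = 141.1667 − 54.5946 = 86.57.

86.57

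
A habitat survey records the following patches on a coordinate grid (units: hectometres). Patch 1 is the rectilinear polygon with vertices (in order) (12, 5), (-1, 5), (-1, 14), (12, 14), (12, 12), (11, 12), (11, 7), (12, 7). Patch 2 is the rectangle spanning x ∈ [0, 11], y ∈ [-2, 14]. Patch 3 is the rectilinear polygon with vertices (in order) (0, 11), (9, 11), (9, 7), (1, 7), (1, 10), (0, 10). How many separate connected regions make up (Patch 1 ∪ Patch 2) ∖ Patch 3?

(Patch 1 ∪ Patch 2) ∖ Patch 3 is a single connected region.

1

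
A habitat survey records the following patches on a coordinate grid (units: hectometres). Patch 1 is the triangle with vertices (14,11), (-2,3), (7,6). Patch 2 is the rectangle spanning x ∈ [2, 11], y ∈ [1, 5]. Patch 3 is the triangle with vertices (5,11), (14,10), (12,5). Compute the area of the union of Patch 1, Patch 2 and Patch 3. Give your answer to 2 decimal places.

68.06

By inclusion–exclusion:
Individual areas: |Patch 1| = 12, |Patch 2| = 36, |Patch 3| = 23.5.
|Patch 1∩Patch 2| = 0.6667.
|Patch 1∩Patch 3| = 2.7773.
|Patch 2∩Patch 3| = 0.
|Patch 1∩Patch 2∩Patch 3| = 0.
|Patch 1 ∪ Patch 2 ∪ Patch 3| = 71.5 − 3.444 + 0 = 68.06.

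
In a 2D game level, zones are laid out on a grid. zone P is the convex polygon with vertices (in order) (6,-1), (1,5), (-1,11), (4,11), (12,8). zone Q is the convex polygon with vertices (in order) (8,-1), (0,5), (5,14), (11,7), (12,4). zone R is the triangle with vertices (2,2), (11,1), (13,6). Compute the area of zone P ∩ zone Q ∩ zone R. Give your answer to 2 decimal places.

9.75

The intersection is the polygon with vertices (7.586,1.379), (4.348,1.739), (3.347,2.49), (9.92,4.88).
By the shoelace formula its area is 9.75.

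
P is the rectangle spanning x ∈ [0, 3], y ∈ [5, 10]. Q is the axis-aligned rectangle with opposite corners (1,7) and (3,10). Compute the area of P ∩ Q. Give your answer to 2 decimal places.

|P∩Q|: x∈[1,3], y∈[7,10] → 2·3 = 6.

6.00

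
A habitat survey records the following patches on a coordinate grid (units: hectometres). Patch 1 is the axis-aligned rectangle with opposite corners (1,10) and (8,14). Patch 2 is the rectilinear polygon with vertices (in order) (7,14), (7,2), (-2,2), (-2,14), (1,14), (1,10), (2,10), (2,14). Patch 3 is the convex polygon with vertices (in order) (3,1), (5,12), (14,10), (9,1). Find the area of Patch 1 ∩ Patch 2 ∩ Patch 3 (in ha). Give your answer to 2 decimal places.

3.92

The intersection is the polygon with vertices (7,10), (4.636,10), (5,12), (7,11.556).
By the shoelace formula its area is 3.92.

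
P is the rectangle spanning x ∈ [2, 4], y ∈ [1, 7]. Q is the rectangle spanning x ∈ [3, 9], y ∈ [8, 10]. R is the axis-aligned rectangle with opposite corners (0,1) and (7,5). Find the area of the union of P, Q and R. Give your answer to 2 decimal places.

By inclusion–exclusion:
Individual areas: |P| = 12, |Q| = 12, |R| = 28.
|P∩Q| = 0 (no overlap).
|P∩R|: x∈[2,4], y∈[1,5] → 2·4 = 8.
|Q∩R| = 0 (no overlap).
|P∩Q∩R| = 0.
|P ∪ Q ∪ R| = 52 − 8 + 0 = 44.00.

44.00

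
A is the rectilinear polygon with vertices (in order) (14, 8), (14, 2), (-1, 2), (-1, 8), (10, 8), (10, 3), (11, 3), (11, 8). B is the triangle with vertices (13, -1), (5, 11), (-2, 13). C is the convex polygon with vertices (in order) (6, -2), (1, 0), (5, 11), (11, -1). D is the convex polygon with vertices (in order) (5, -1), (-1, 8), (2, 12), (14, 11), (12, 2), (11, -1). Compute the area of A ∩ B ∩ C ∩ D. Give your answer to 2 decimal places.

The intersection is the polygon with vertices (3.909,8), (6.5,8), (9.25,2.5), (3.769,7.615).
By the shoelace formula its area is 8.54.

8.54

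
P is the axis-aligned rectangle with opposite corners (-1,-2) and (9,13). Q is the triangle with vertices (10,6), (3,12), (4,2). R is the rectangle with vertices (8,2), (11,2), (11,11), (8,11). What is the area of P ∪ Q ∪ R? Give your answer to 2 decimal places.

By inclusion–exclusion:
Individual areas: |P| = 150, |Q| = 32, |R| = 27.
|P∩Q| = 31.2381.
|P∩R|: x∈[8,9], y∈[2,11] → 1·9 = 9.
|Q∩R| = 3.0476.
|P∩Q∩R| = 2.2857.
|P ∪ Q ∪ R| = 209 − 43.2857 + 2.2857 = 168.00.

168.00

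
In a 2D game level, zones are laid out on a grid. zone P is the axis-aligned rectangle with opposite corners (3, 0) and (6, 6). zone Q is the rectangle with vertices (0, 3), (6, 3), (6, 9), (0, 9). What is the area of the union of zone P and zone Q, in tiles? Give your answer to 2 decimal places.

45.00

By inclusion–exclusion:
Individual areas: |zone P| = 18, |zone Q| = 36.
|zone P∩zone Q|: x∈[3,6], y∈[3,6] → 3·3 = 9.
|zone P ∪ zone Q| = 54 − 9 = 45.00.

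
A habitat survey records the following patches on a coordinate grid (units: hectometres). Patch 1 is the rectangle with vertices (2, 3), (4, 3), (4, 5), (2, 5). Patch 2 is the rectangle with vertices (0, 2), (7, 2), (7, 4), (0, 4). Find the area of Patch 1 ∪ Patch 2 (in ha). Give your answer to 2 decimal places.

16.00

By inclusion–exclusion:
Individual areas: |Patch 1| = 4, |Patch 2| = 14.
|Patch 1∩Patch 2|: x∈[2,4], y∈[3,4] → 2·1 = 2.
|Patch 1 ∪ Patch 2| = 18 − 2 = 16.00.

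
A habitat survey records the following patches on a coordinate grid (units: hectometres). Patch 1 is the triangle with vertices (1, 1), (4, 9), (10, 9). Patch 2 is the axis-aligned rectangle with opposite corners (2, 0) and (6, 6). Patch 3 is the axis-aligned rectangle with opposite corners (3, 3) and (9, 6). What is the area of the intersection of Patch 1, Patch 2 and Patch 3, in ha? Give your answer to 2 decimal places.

5.64

The intersection is the polygon with vertices (6,6), (6,5.444), (3.25,3), (3,3), (3,6).
By the shoelace formula its area is 5.64.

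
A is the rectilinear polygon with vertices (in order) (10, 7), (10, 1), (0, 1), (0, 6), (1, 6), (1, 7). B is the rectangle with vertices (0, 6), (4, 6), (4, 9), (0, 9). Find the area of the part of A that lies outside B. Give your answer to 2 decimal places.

56.00

|A| = 59, |A∩B| = 3.
|A ∖ B| = |A| − |A∩B| = 59 − 3 = 56.00.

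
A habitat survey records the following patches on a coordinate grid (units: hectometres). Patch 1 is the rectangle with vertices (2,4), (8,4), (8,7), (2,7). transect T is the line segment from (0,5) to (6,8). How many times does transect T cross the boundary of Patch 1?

The segment meets the boundary at (4,7), (2,6).

2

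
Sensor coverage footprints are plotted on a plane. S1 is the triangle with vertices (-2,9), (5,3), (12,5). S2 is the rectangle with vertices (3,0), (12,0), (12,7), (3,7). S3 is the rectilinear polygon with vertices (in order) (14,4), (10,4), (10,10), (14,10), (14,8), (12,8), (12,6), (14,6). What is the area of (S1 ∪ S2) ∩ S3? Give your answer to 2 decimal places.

6.00

The region (S1 ∪ S2) ∩ S3 is the polygon with vertices (12,7), (12,6), (12,5), (12,4), (10,4), (10,7).
By the shoelace formula its area is 6.00.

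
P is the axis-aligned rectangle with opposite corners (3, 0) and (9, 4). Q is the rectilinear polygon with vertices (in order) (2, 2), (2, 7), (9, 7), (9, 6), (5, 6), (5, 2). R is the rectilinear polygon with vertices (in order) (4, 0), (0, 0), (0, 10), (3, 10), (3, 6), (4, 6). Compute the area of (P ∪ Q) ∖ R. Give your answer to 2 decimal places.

|P ∪ Q| = 39.
|(P ∪ Q) ∩ R| = 11.
|(P ∪ Q) ∖ R| = 39 − 11 = 28.00.

28.00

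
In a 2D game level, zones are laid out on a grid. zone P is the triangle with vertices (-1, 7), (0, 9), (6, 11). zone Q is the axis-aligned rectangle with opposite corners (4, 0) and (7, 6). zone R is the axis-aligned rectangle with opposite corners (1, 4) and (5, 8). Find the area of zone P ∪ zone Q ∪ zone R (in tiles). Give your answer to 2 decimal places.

37.00

By inclusion–exclusion:
Individual areas: |zone P| = 5, |zone Q| = 18, |zone R| = 16.
|zone P∩zone Q| = 0.
|zone P∩zone R| = 0.
|zone Q∩zone R|: x∈[4,5], y∈[4,6] → 1·2 = 2.
|zone P∩zone Q∩zone R| = 0.
|zone P ∪ zone Q ∪ zone R| = 39 − 2 + 0 = 37.00.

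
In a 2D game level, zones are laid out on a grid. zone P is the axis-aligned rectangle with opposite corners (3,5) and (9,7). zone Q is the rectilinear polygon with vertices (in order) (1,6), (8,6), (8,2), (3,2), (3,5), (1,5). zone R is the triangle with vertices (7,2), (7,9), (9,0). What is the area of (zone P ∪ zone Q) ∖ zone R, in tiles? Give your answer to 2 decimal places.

24.69

|zone P ∪ zone Q| = 29.
|(zone P ∪ zone Q) ∩ zone R| = 4.3056.
|(zone P ∪ zone Q) ∖ zone R| = 29 − 4.3056 = 24.69.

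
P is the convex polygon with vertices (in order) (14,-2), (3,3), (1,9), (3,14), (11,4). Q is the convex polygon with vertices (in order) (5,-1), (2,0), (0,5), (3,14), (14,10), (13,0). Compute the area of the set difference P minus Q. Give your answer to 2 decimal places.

3.75

|P| = 80.5, |P∩Q| = 76.75.
|P ∖ Q| = |P| − |P∩Q| = 80.5 − 76.75 = 3.75.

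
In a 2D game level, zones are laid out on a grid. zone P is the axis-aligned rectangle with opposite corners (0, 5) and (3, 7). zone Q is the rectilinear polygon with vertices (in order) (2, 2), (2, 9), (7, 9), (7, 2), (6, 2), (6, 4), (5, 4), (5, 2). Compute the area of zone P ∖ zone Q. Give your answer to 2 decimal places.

4.00

|zone P| = 6, |zone P∩zone Q| = 2.
|zone P ∖ zone Q| = |zone P| − |zone P∩zone Q| = 6 − 2 = 4.00.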